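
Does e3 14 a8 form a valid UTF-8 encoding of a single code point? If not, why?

Leading byte 0xE3 = 11100011 → 3-byte form.
Byte 2 is 0x14 = 00010100, which is not 10xxxxxx — expected a continuation byte.

invalid (non-continuation byte where continuation expected)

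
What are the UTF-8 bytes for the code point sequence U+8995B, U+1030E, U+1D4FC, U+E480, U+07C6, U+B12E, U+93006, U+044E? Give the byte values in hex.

U+8995B: 4-byte form → F2 89 A5 9B.
U+1030E: 4-byte form → F0 90 8C 8E.
U+1D4FC: 4-byte form → F0 9D 93 BC.
U+E480: 3-byte form → EE 92 80.
U+07C6: 2-byte form → DF 86.
U+B12E: 3-byte form → EB 84 AE.
U+93006: 4-byte form → F2 93 80 86.
U+044E: 2-byte form → D1 8E.
Concatenated (26 bytes): F2 89 A5 9B F0 90 8C 8E F0 9D 93 BC EE 92 80 DF 86 EB 84 AE F2 93 80 86 D1 8E.

F2 89 A5 9B F0 90 8C 8E F0 9D 93 BC EE 92 80 DF 86 EB 84 AE F2 93 80 86 D1 8E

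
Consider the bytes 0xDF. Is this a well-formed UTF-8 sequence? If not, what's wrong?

invalid (sequence truncated)

Leading byte 0xDF = 11011111 → 2-byte form, but only 1 byte is present.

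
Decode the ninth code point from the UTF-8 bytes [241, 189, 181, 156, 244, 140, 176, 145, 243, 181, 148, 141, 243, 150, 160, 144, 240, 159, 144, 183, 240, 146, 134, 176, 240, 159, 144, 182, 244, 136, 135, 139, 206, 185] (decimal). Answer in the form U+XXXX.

U+03B9

Offset 0: leading byte 0xF1 = 11110001 → 4-byte char #1 = F1 BD B5 9C.
Offset 4: leading byte 0xF4 = 11110100 → 4-byte char #2 = F4 8C B0 91.
Offset 8: leading byte 0xF3 = 11110011 → 4-byte char #3 = F3 B5 94 8D.
Offset 12: leading byte 0xF3 = 11110011 → 4-byte char #4 = F3 96 A0 90.
Offset 16: leading byte 0xF0 = 11110000 → 4-byte char #5 = F0 9F 90 B7.
Offset 20: leading byte 0xF0 = 11110000 → 4-byte char #6 = F0 92 86 B0.
Offset 24: leading byte 0xF0 = 11110000 → 4-byte char #7 = F0 9F 90 B6.
Offset 28: leading byte 0xF4 = 11110100 → 4-byte char #8 = F4 88 87 8B.
Offset 32: leading byte 0xCE = 11001110 → 2-byte char #9 = CE B9.
Leading byte 0xCE = 11001110 matches 110xxxxx → 2-byte sequence.
Byte 1: 0xCE = 11001110, payload 01110 (5 bits).
Byte 2: 0xB9 = 10111001 (10xxxxxx ✓), payload 111001.
Concatenate: 01110111001 = 0x3B9 (11 bits → U+03B9).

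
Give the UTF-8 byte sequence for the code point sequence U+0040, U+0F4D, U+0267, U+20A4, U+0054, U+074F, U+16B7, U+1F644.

U+0040: 1-byte form → 40.
U+0F4D: 3-byte form → E0 BD 8D.
U+0267: 2-byte form → C9 A7.
U+20A4: 3-byte form → E2 82 A4.
U+0054: 1-byte form → 54.
U+074F: 2-byte form → DD 8F.
U+16B7: 3-byte form → E1 9A B7.
U+1F644: 4-byte form → F0 9F 99 84.
Concatenated (19 bytes): 40 E0 BD 8D C9 A7 E2 82 A4 54 DD 8F E1 9A B7 F0 9F 99 84.

40 E0 BD 8D C9 A7 E2 82 A4 54 DD 8F E1 9A B7 F0 9F 99 84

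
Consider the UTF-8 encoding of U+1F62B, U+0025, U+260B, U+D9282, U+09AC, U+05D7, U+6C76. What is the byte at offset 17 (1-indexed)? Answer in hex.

1-indexed offset 17 is 0-indexed offset 16.
U+1F62B → 4-byte form F0 9F 98 AB at offsets 0–3.
U+0025 → 1-byte form 25 at offsets 4–4.
U+260B → 3-byte form E2 98 8B at offsets 5–7.
U+D9282 → 4-byte form F3 99 8A 82 at offsets 8–11.
U+09AC → 3-byte form E0 A6 AC at offsets 12–14.
U+05D7 → 2-byte form D7 97 at offsets 15–16.
Offset 16 falls in char 6's range; it's byte 2 of D7 97 = 0x97.

0x97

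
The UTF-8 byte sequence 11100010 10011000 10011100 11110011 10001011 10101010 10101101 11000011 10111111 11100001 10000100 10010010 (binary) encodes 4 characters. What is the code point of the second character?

Offset 0: leading byte 0xE2 = 11100010 → 3-byte char #1 = E2 98 9C.
Offset 3: leading byte 0xF3 = 11110011 → 4-byte char #2 = F3 8B AA AD.
Leading byte 0xF3 = 11110011 matches 11110xxx → 4-byte sequence.
Byte 1: 0xF3 = 11110011, payload 011 (3 bits).
Byte 2: 0x8B = 10001011 (10xxxxxx ✓), payload 001011.
Byte 3: 0xAA = 10101010 (10xxxxxx ✓), payload 101010.
Byte 4: 0xAD = 10101101 (10xxxxxx ✓), payload 101101.
Concatenate: 011001011101010101101 = 0xCBAAD (21 bits → U+CBAAD).

U+CBAAD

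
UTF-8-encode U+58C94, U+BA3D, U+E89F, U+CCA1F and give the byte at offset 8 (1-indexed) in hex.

0xEE

1-indexed offset 8 is 0-indexed offset 7.
U+58C94 → 4-byte form F1 98 B2 94 at offsets 0–3.
U+BA3D → 3-byte form EB A8 BD at offsets 4–6.
U+E89F → 3-byte form EE A2 9F at offsets 7–9.
Offset 7 falls in char 3's range; it's byte 1 of EE A2 9F = 0xEE.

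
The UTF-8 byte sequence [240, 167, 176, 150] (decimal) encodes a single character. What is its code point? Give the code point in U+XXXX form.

U+27C16

Leading byte 0xF0 = 11110000 matches 11110xxx → 4-byte sequence.
Byte 1: 0xF0 = 11110000, payload 000 (3 bits).
Byte 2: 0xA7 = 10100111 (10xxxxxx ✓), payload 100111.
Byte 3: 0xB0 = 10110000 (10xxxxxx ✓), payload 110000.
Byte 4: 0x96 = 10010110 (10xxxxxx ✓), payload 010110.
Concatenate: 000100111110000010110 = 0x27C16 (21 bits → U+27C16).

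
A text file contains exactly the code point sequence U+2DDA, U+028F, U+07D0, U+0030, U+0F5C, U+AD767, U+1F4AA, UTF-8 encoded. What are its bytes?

E2 B7 9A CA 8F DF 90 30 E0 BD 9C F2 AD 9D A7 F0 9F 92 AA

U+2DDA: 3-byte form → E2 B7 9A.
U+028F: 2-byte form → CA 8F.
U+07D0: 2-byte form → DF 90.
U+0030: 1-byte form → 30.
U+0F5C: 3-byte form → E0 BD 9C.
U+AD767: 4-byte form → F2 AD 9D A7.
U+1F4AA: 4-byte form → F0 9F 92 AA.
Concatenated (19 bytes): E2 B7 9A CA 8F DF 90 30 E0 BD 9C F2 AD 9D A7 F0 9F 92 AA.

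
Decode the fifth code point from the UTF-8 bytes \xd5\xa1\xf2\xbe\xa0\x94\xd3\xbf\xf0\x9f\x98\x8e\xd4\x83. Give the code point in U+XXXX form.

Offset 0: leading byte 0xD5 = 11010101 → 2-byte char #1 = D5 A1.
Offset 2: leading byte 0xF2 = 11110010 → 4-byte char #2 = F2 BE A0 94.
Offset 6: leading byte 0xD3 = 11010011 → 2-byte char #3 = D3 BF.
Offset 8: leading byte 0xF0 = 11110000 → 4-byte char #4 = F0 9F 98 8E.
Offset 12: leading byte 0xD4 = 11010100 → 2-byte char #5 = D4 83.
Leading byte 0xD4 = 11010100 matches 110xxxxx → 2-byte sequence.
Byte 1: 0xD4 = 11010100, payload 10100 (5 bits).
Byte 2: 0x83 = 10000011 (10xxxxxx ✓), payload 000011.
Concatenate: 10100000011 = 0x503 (11 bits → U+0503).

U+0503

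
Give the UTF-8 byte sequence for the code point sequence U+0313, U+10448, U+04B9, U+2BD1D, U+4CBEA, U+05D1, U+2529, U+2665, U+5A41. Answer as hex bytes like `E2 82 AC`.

U+0313: 2-byte form → CC 93.
U+10448: 4-byte form → F0 90 91 88.
U+04B9: 2-byte form → D2 B9.
U+2BD1D: 4-byte form → F0 AB B4 9D.
U+4CBEA: 4-byte form → F1 8C AF AA.
U+05D1: 2-byte form → D7 91.
U+2529: 3-byte form → E2 94 A9.
U+2665: 3-byte form → E2 99 A5.
U+5A41: 3-byte form → E5 A9 81.
Concatenated (27 bytes): CC 93 F0 90 91 88 D2 B9 F0 AB B4 9D F1 8C AF AA D7 91 E2 94 A9 E2 99 A5 E5 A9 81.

CC 93 F0 90 91 88 D2 B9 F0 AB B4 9D F1 8C AF AA D7 91 E2 94 A9 E2 99 A5 E5 A9 81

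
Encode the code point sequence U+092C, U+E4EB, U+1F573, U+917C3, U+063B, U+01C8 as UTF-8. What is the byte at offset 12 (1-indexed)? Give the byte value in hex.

1-indexed offset 12 is 0-indexed offset 11.
U+092C → 3-byte form E0 A4 AC at offsets 0–2.
U+E4EB → 3-byte form EE 93 AB at offsets 3–5.
U+1F573 → 4-byte form F0 9F 95 B3 at offsets 6–9.
U+917C3 → 4-byte form F2 91 9F 83 at offsets 10–13.
Offset 11 falls in char 4's range; it's byte 2 of F2 91 9F 83 = 0x91.

0x91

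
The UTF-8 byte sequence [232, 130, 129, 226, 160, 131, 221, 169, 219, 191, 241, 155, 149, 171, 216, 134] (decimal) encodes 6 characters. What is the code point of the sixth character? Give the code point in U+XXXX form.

Offset 0: leading byte 0xE8 = 11101000 → 3-byte char #1 = E8 82 81.
Offset 3: leading byte 0xE2 = 11100010 → 3-byte char #2 = E2 A0 83.
Offset 6: leading byte 0xDD = 11011101 → 2-byte char #3 = DD A9.
Offset 8: leading byte 0xDB = 11011011 → 2-byte char #4 = DB BF.
Offset 10: leading byte 0xF1 = 11110001 → 4-byte char #5 = F1 9B 95 AB.
Offset 14: leading byte 0xD8 = 11011000 → 2-byte char #6 = D8 86.
Leading byte 0xD8 = 11011000 matches 110xxxxx → 2-byte sequence.
Byte 1: 0xD8 = 11011000, payload 11000 (5 bits).
Byte 2: 0x86 = 10000110 (10xxxxxx ✓), payload 000110.
Concatenate: 11000000110 = 0x606 (11 bits → U+0606).

U+0606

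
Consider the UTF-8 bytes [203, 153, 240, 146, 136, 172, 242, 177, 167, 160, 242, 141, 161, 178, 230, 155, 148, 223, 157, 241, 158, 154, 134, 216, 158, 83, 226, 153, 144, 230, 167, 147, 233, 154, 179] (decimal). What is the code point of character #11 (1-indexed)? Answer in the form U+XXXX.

Offset 0: leading byte 0xCB = 11001011 → 2-byte char #1 = CB 99.
Offset 2: leading byte 0xF0 = 11110000 → 4-byte char #2 = F0 92 88 AC.
Offset 6: leading byte 0xF2 = 11110010 → 4-byte char #3 = F2 B1 A7 A0.
Offset 10: leading byte 0xF2 = 11110010 → 4-byte char #4 = F2 8D A1 B2.
Offset 14: leading byte 0xE6 = 11100110 → 3-byte char #5 = E6 9B 94.
Offset 17: leading byte 0xDF = 11011111 → 2-byte char #6 = DF 9D.
Offset 19: leading byte 0xF1 = 11110001 → 4-byte char #7 = F1 9E 9A 86.
Offset 23: leading byte 0xD8 = 11011000 → 2-byte char #8 = D8 9E.
Offset 25: leading byte 0x53 = 01010011 → 1-byte char #9 = 53.
Offset 26: leading byte 0xE2 = 11100010 → 3-byte char #10 = E2 99 90.
Offset 29: leading byte 0xE6 = 11100110 → 3-byte char #11 = E6 A7 93.
Leading byte 0xE6 = 11100110 matches 1110xxxx → 3-byte sequence.
Byte 1: 0xE6 = 11100110, payload 0110 (4 bits).
Byte 2: 0xA7 = 10100111 (10xxxxxx ✓), payload 100111.
Byte 3: 0x93 = 10010011 (10xxxxxx ✓), payload 010011.
Concatenate: 0110100111010011 = 0x69D3 (16 bits → U+69D3).

U+69D3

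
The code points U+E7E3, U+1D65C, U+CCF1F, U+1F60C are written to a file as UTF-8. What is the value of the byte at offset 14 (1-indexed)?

1-indexed offset 14 is 0-indexed offset 13.
U+E7E3 → 3-byte form EE 9F A3 at offsets 0–2.
U+1D65C → 4-byte form F0 9D 99 9C at offsets 3–6.
U+CCF1F → 4-byte form F3 8C BC 9F at offsets 7–10.
U+1F60C → 4-byte form F0 9F 98 8C at offsets 11–14.
Offset 13 falls in char 4's range; it's byte 3 of F0 9F 98 8C = 0x98.

0x98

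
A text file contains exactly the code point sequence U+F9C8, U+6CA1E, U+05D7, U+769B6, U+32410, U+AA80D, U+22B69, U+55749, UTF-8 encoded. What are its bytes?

EF A7 88 F1 AC A8 9E D7 97 F1 B6 A6 B6 F0 B2 90 90 F2 AA A0 8D F0 A2 AD A9 F1 95 9D 89

U+F9C8: 3-byte form → EF A7 88.
U+6CA1E: 4-byte form → F1 AC A8 9E.
U+05D7: 2-byte form → D7 97.
U+769B6: 4-byte form → F1 B6 A6 B6.
U+32410: 4-byte form → F0 B2 90 90.
U+AA80D: 4-byte form → F2 AA A0 8D.
U+22B69: 4-byte form → F0 A2 AD A9.
U+55749: 4-byte form → F1 95 9D 89.
Concatenated (29 bytes): EF A7 88 F1 AC A8 9E D7 97 F1 B6 A6 B6 F0 B2 90 90 F2 AA A0 8D F0 A2 AD A9 F1 95 9D 89.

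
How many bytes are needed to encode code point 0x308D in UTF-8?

U+308D = 0x308D. UTF-8 uses 1 byte below 0x80, 2 below 0x800, 3 below 0x10000, 4 up to 0x10FFFF. 0x308D is in U+0800–U+FFFF → 3 bytes.

3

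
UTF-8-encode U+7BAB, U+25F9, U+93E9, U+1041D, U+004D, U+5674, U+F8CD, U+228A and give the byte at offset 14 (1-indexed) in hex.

1-indexed offset 14 is 0-indexed offset 13.
U+7BAB → 3-byte form E7 AE AB at offsets 0–2.
U+25F9 → 3-byte form E2 97 B9 at offsets 3–5.
U+93E9 → 3-byte form E9 8F A9 at offsets 6–8.
U+1041D → 4-byte form F0 90 90 9D at offsets 9–12.
U+004D → 1-byte form 4D at offsets 13–13.
Offset 13 falls in char 5's range; it's byte 1 of 4D = 0x4D.

0x4D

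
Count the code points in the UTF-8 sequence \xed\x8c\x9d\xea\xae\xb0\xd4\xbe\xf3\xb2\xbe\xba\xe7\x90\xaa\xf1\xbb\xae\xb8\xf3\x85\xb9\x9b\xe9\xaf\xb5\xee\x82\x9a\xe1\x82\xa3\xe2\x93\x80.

11

Byte at offset 0: 0xED = 11101101 → 3-byte char (#1). Advance 3.
Byte at offset 3: 0xEA = 11101010 → 3-byte char (#2). Advance 3.
Byte at offset 6: 0xD4 = 11010100 → 2-byte char (#3). Advance 2.
Byte at offset 8: 0xF3 = 11110011 → 4-byte char (#4). Advance 4.
Byte at offset 12: 0xE7 = 11100111 → 3-byte char (#5). Advance 3.
Byte at offset 15: 0xF1 = 11110001 → 4-byte char (#6). Advance 4.
Byte at offset 19: 0xF3 = 11110011 → 4-byte char (#7). Advance 4.
Byte at offset 23: 0xE9 = 11101001 → 3-byte char (#8). Advance 3.
Byte at offset 26: 0xEE = 11101110 → 3-byte char (#9). Advance 3.
Byte at offset 29: 0xE1 = 11100001 → 3-byte char (#10). Advance 3.
Byte at offset 32: 0xE2 = 11100010 → 3-byte char (#11). Advance 3.
Reached end at offset 35 after 11 code points.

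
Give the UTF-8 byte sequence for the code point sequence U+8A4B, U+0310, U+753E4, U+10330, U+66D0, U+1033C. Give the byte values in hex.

U+8A4B: 3-byte form → E8 A9 8B.
U+0310: 2-byte form → CC 90.
U+753E4: 4-byte form → F1 B5 8F A4.
U+10330: 4-byte form → F0 90 8C B0.
U+66D0: 3-byte form → E6 9B 90.
U+1033C: 4-byte form → F0 90 8C BC.
Concatenated (20 bytes): E8 A9 8B CC 90 F1 B5 8F A4 F0 90 8C B0 E6 9B 90 F0 90 8C BC.

E8 A9 8B CC 90 F1 B5 8F A4 F0 90 8C B0 E6 9B 90 F0 90 8C BC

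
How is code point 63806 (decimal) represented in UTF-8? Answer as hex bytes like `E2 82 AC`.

U+F93E = 0xF93E = 63806 decimal. In range U+0800–U+FFFF → 3-byte form: 1110xxxx 10xxxxxx 10xxxxxx.
Binary (16 bits): 1111100100111110.
Split 4+6+6: 1111 | 100100 | 111110.
Byte 1: 11101111 = 0xEF.
Byte 2: 10100100 = 0xA4.
Byte 3: 10111110 = 0xBE.

EF A4 BE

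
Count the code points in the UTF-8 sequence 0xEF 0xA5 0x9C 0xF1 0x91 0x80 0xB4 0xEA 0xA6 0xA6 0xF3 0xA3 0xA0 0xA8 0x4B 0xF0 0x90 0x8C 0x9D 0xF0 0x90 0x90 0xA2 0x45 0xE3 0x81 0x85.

Byte at offset 0: 0xEF = 11101111 → 3-byte char (#1). Advance 3.
Byte at offset 3: 0xF1 = 11110001 → 4-byte char (#2). Advance 4.
Byte at offset 7: 0xEA = 11101010 → 3-byte char (#3). Advance 3.
Byte at offset 10: 0xF3 = 11110011 → 4-byte char (#4). Advance 4.
Byte at offset 14: 0x4B = 01001011 → 1-byte char (#5). Advance 1.
Byte at offset 15: 0xF0 = 11110000 → 4-byte char (#6). Advance 4.
Byte at offset 19: 0xF0 = 11110000 → 4-byte char (#7). Advance 4.
Byte at offset 23: 0x45 = 01000101 → 1-byte char (#8). Advance 1.
Byte at offset 24: 0xE3 = 11100011 → 3-byte char (#9). Advance 3.
Reached end at offset 27 after 9 code points.

9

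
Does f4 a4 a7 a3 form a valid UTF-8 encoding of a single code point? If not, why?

invalid (encodes a value above U+10FFFF)

Leading byte 0xF4 = 11110100 → 4-byte form.
Payload = 0x1249E3, which exceeds U+10FFFF, the maximum Unicode code point. (Leading bytes F5–FF, or F4 followed by ≥ 0x90, are invalid.)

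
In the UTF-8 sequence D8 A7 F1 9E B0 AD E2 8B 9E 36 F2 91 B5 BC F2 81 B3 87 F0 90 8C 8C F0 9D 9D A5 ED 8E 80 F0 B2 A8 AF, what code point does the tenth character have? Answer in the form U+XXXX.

Offset 0: leading byte 0xD8 = 11011000 → 2-byte char #1 = D8 A7.
Offset 2: leading byte 0xF1 = 11110001 → 4-byte char #2 = F1 9E B0 AD.
Offset 6: leading byte 0xE2 = 11100010 → 3-byte char #3 = E2 8B 9E.
Offset 9: leading byte 0x36 = 00110110 → 1-byte char #4 = 36.
Offset 10: leading byte 0xF2 = 11110010 → 4-byte char #5 = F2 91 B5 BC.
Offset 14: leading byte 0xF2 = 11110010 → 4-byte char #6 = F2 81 B3 87.
Offset 18: leading byte 0xF0 = 11110000 → 4-byte char #7 = F0 90 8C 8C.
Offset 22: leading byte 0xF0 = 11110000 → 4-byte char #8 = F0 9D 9D A5.
Offset 26: leading byte 0xED = 11101101 → 3-byte char #9 = ED 8E 80.
Offset 29: leading byte 0xF0 = 11110000 → 4-byte char #10 = F0 B2 A8 AF.
Leading byte 0xF0 = 11110000 matches 11110xxx → 4-byte sequence.
Byte 1: 0xF0 = 11110000, payload 000 (3 bits).
Byte 2: 0xB2 = 10110010 (10xxxxxx ✓), payload 110010.
Byte 3: 0xA8 = 10101000 (10xxxxxx ✓), payload 101000.
Byte 4: 0xAF = 10101111 (10xxxxxx ✓), payload 101111.
Concatenate: 000110010101000101111 = 0x32A2F (21 bits → U+32A2F).

U+32A2F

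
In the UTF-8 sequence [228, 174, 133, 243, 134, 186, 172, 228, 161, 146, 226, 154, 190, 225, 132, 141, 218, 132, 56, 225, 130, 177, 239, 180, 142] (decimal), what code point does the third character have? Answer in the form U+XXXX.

Offset 0: leading byte 0xE4 = 11100100 → 3-byte char #1 = E4 AE 85.
Offset 3: leading byte 0xF3 = 11110011 → 4-byte char #2 = F3 86 BA AC.
Offset 7: leading byte 0xE4 = 11100100 → 3-byte char #3 = E4 A1 92.
Leading byte 0xE4 = 11100100 matches 1110xxxx → 3-byte sequence.
Byte 1: 0xE4 = 11100100, payload 0100 (4 bits).
Byte 2: 0xA1 = 10100001 (10xxxxxx ✓), payload 100001.
Byte 3: 0x92 = 10010010 (10xxxxxx ✓), payload 010010.
Concatenate: 0100100001010010 = 0x4852 (16 bits → U+4852).

U+4852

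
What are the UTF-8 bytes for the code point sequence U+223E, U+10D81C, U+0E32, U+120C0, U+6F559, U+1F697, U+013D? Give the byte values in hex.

E2 88 BE F4 8D A0 9C E0 B8 B2 F0 92 83 80 F1 AF 95 99 F0 9F 9A 97 C4 BD

U+223E: 3-byte form → E2 88 BE.
U+10D81C: 4-byte form → F4 8D A0 9C.
U+0E32: 3-byte form → E0 B8 B2.
U+120C0: 4-byte form → F0 92 83 80.
U+6F559: 4-byte form → F1 AF 95 99.
U+1F697: 4-byte form → F0 9F 9A 97.
U+013D: 2-byte form → C4 BD.
Concatenated (24 bytes): E2 88 BE F4 8D A0 9C E0 B8 B2 F0 92 83 80 F1 AF 95 99 F0 9F 9A 97 C4 BD.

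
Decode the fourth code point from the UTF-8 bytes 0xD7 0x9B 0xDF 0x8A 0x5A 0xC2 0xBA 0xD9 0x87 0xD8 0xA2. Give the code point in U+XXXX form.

Offset 0: leading byte 0xD7 = 11010111 → 2-byte char #1 = D7 9B.
Offset 2: leading byte 0xDF = 11011111 → 2-byte char #2 = DF 8A.
Offset 4: leading byte 0x5A = 01011010 → 1-byte char #3 = 5A.
Offset 5: leading byte 0xC2 = 11000010 → 2-byte char #4 = C2 BA.
Leading byte 0xC2 = 11000010 matches 110xxxxx → 2-byte sequence.
Byte 1: 0xC2 = 11000010, payload 00010 (5 bits).
Byte 2: 0xBA = 10111010 (10xxxxxx ✓), payload 111010.
Concatenate: 00010111010 = 0xBA (11 bits → U+00BA).

U+00BA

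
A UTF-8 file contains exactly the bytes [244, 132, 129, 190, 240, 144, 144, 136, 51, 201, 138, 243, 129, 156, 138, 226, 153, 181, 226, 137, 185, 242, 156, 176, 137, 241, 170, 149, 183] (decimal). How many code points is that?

Byte at offset 0: 0xF4 = 11110100 → 4-byte char (#1). Advance 4.
Byte at offset 4: 0xF0 = 11110000 → 4-byte char (#2). Advance 4.
Byte at offset 8: 0x33 = 00110011 → 1-byte char (#3). Advance 1.
Byte at offset 9: 0xC9 = 11001001 → 2-byte char (#4). Advance 2.
Byte at offset 11: 0xF3 = 11110011 → 4-byte char (#5). Advance 4.
Byte at offset 15: 0xE2 = 11100010 → 3-byte char (#6). Advance 3.
Byte at offset 18: 0xE2 = 11100010 → 3-byte char (#7). Advance 3.
Byte at offset 21: 0xF2 = 11110010 → 4-byte char (#8). Advance 4.
Byte at offset 25: 0xF1 = 11110001 → 4-byte char (#9). Advance 4.
Reached end at offset 29 after 9 code points.

9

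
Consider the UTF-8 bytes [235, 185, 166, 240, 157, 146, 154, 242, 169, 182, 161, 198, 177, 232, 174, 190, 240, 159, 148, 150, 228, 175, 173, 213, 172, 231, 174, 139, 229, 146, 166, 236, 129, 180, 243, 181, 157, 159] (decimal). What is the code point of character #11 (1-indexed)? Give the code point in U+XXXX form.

U+C074

Offset 0: leading byte 0xEB = 11101011 → 3-byte char #1 = EB B9 A6.
Offset 3: leading byte 0xF0 = 11110000 → 4-byte char #2 = F0 9D 92 9A.
Offset 7: leading byte 0xF2 = 11110010 → 4-byte char #3 = F2 A9 B6 A1.
Offset 11: leading byte 0xC6 = 11000110 → 2-byte char #4 = C6 B1.
Offset 13: leading byte 0xE8 = 11101000 → 3-byte char #5 = E8 AE BE.
Offset 16: leading byte 0xF0 = 11110000 → 4-byte char #6 = F0 9F 94 96.
Offset 20: leading byte 0xE4 = 11100100 → 3-byte char #7 = E4 AF AD.
Offset 23: leading byte 0xD5 = 11010101 → 2-byte char #8 = D5 AC.
Offset 25: leading byte 0xE7 = 11100111 → 3-byte char #9 = E7 AE 8B.
Offset 28: leading byte 0xE5 = 11100101 → 3-byte char #10 = E5 92 A6.
Offset 31: leading byte 0xEC = 11101100 → 3-byte char #11 = EC 81 B4.
Leading byte 0xEC = 11101100 matches 1110xxxx → 3-byte sequence.
Byte 1: 0xEC = 11101100, payload 1100 (4 bits).
Byte 2: 0x81 = 10000001 (10xxxxxx ✓), payload 000001.
Byte 3: 0xB4 = 10110100 (10xxxxxx ✓), payload 110100.
Concatenate: 1100000001110100 = 0xC074 (16 bits → U+C074).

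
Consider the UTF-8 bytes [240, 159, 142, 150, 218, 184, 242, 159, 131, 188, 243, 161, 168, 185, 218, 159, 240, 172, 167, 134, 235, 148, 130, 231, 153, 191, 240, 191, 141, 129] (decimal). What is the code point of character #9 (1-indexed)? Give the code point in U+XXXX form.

Offset 0: leading byte 0xF0 = 11110000 → 4-byte char #1 = F0 9F 8E 96.
Offset 4: leading byte 0xDA = 11011010 → 2-byte char #2 = DA B8.
Offset 6: leading byte 0xF2 = 11110010 → 4-byte char #3 = F2 9F 83 BC.
Offset 10: leading byte 0xF3 = 11110011 → 4-byte char #4 = F3 A1 A8 B9.
Offset 14: leading byte 0xDA = 11011010 → 2-byte char #5 = DA 9F.
Offset 16: leading byte 0xF0 = 11110000 → 4-byte char #6 = F0 AC A7 86.
Offset 20: leading byte 0xEB = 11101011 → 3-byte char #7 = EB 94 82.
Offset 23: leading byte 0xE7 = 11100111 → 3-byte char #8 = E7 99 BF.
Offset 26: leading byte 0xF0 = 11110000 → 4-byte char #9 = F0 BF 8D 81.
Leading byte 0xF0 = 11110000 matches 11110xxx → 4-byte sequence.
Byte 1: 0xF0 = 11110000, payload 000 (3 bits).
Byte 2: 0xBF = 10111111 (10xxxxxx ✓), payload 111111.
Byte 3: 0x8D = 10001101 (10xxxxxx ✓), payload 001101.
Byte 4: 0x81 = 10000001 (10xxxxxx ✓), payload 000001.
Concatenate: 000111111001101000001 = 0x3F341 (21 bits → U+3F341).

U+3F341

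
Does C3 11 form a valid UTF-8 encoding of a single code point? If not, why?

invalid (non-continuation byte where continuation expected)

Leading byte 0xC3 = 11000011 → 2-byte form.
Byte 2 is 0x11 = 00010001, which is not 10xxxxxx — expected a continuation byte.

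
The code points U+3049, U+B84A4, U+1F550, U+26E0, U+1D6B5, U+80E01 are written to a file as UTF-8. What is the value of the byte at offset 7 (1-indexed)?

0xA4

1-indexed offset 7 is 0-indexed offset 6.
U+3049 → 3-byte form E3 81 89 at offsets 0–2.
U+B84A4 → 4-byte form F2 B8 92 A4 at offsets 3–6.
Offset 6 falls in char 2's range; it's byte 4 of F2 B8 92 A4 = 0xA4.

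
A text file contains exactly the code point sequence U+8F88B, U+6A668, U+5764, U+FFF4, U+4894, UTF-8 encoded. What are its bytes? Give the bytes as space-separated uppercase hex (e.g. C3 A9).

U+8F88B: 4-byte form → F2 8F A2 8B.
U+6A668: 4-byte form → F1 AA 99 A8.
U+5764: 3-byte form → E5 9D A4.
U+FFF4: 3-byte form → EF BF B4.
U+4894: 3-byte form → E4 A2 94.
Concatenated (17 bytes): F2 8F A2 8B F1 AA 99 A8 E5 9D A4 EF BF B4 E4 A2 94.

F2 8F A2 8B F1 AA 99 A8 E5 9D A4 EF BF B4 E4 A2 94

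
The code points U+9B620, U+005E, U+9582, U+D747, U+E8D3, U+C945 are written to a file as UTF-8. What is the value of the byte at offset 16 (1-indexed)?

1-indexed offset 16 is 0-indexed offset 15.
U+9B620 → 4-byte form F2 9B 98 A0 at offsets 0–3.
U+005E → 1-byte form 5E at offsets 4–4.
U+9582 → 3-byte form E9 96 82 at offsets 5–7.
U+D747 → 3-byte form ED 9D 87 at offsets 8–10.
U+E8D3 → 3-byte form EE A3 93 at offsets 11–13.
U+C945 → 3-byte form EC A5 85 at offsets 14–16.
Offset 15 falls in char 6's range; it's byte 2 of EC A5 85 = 0xA5.

0xA5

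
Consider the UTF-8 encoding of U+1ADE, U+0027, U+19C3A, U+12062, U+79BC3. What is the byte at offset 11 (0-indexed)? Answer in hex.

U+1ADE → 3-byte form E1 AB 9E at offsets 0–2.
U+0027 → 1-byte form 27 at offsets 3–3.
U+19C3A → 4-byte form F0 99 B0 BA at offsets 4–7.
U+12062 → 4-byte form F0 92 81 A2 at offsets 8–11.
Offset 11 falls in char 4's range; it's byte 4 of F0 92 81 A2 = 0xA2.

0xA2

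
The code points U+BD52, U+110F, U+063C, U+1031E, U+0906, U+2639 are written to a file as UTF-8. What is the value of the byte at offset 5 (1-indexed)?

0x84

1-indexed offset 5 is 0-indexed offset 4.
U+BD52 → 3-byte form EB B5 92 at offsets 0–2.
U+110F → 3-byte form E1 84 8F at offsets 3–5.
Offset 4 falls in char 2's range; it's byte 2 of E1 84 8F = 0x84.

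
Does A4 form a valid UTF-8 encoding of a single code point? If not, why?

invalid (continuation byte with no leading byte)

Byte 0xA4 = 10100100 has the form 10xxxxxx — a continuation byte — but there is no preceding leading byte.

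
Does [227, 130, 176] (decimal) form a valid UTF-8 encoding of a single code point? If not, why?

Leading byte 0xE3 = 11100011 → 3-byte form.
Continuation bytes 0x82=10000010, 0xB0=10110000 all match 10xxxxxx.
Decoded value 0x30B0 is ≥ 0x800 (shortest form) and not a surrogate.

valid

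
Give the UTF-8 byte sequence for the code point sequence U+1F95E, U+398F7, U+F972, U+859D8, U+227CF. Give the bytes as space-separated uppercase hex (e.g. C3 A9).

F0 9F A5 9E F0 B9 A3 B7 EF A5 B2 F2 85 A7 98 F0 A2 9F 8F

U+1F95E: 4-byte form → F0 9F A5 9E.
U+398F7: 4-byte form → F0 B9 A3 B7.
U+F972: 3-byte form → EF A5 B2.
U+859D8: 4-byte form → F2 85 A7 98.
U+227CF: 4-byte form → F0 A2 9F 8F.
Concatenated (19 bytes): F0 9F A5 9E F0 B9 A3 B7 EF A5 B2 F2 85 A7 98 F0 A2 9F 8F.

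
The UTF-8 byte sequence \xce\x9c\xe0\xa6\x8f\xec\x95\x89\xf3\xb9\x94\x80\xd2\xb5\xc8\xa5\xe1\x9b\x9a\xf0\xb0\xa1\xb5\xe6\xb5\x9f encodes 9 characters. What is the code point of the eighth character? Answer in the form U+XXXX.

U+30875

Offset 0: leading byte 0xCE = 11001110 → 2-byte char #1 = CE 9C.
Offset 2: leading byte 0xE0 = 11100000 → 3-byte char #2 = E0 A6 8F.
Offset 5: leading byte 0xEC = 11101100 → 3-byte char #3 = EC 95 89.
Offset 8: leading byte 0xF3 = 11110011 → 4-byte char #4 = F3 B9 94 80.
Offset 12: leading byte 0xD2 = 11010010 → 2-byte char #5 = D2 B5.
Offset 14: leading byte 0xC8 = 11001000 → 2-byte char #6 = C8 A5.
Offset 16: leading byte 0xE1 = 11100001 → 3-byte char #7 = E1 9B 9A.
Offset 19: leading byte 0xF0 = 11110000 → 4-byte char #8 = F0 B0 A1 B5.
Leading byte 0xF0 = 11110000 matches 11110xxx → 4-byte sequence.
Byte 1: 0xF0 = 11110000, payload 000 (3 bits).
Byte 2: 0xB0 = 10110000 (10xxxxxx ✓), payload 110000.
Byte 3: 0xA1 = 10100001 (10xxxxxx ✓), payload 100001.
Byte 4: 0xB5 = 10110101 (10xxxxxx ✓), payload 110101.
Concatenate: 000110000100001110101 = 0x30875 (21 bits → U+30875).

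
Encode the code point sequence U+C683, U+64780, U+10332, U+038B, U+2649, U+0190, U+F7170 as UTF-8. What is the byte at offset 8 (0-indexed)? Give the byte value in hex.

0x90

U+C683 → 3-byte form EC 9A 83 at offsets 0–2.
U+64780 → 4-byte form F1 A4 9E 80 at offsets 3–6.
U+10332 → 4-byte form F0 90 8C B2 at offsets 7–10.
Offset 8 falls in char 3's range; it's byte 2 of F0 90 8C B2 = 0x90.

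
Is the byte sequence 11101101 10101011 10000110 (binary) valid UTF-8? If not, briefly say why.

Structurally a 3-byte sequence; payload = 0xDAC6.
But 0xDAC6 is in U+D800–U+DFFF, the surrogate range. Surrogates are not Unicode scalar values and are forbidden in UTF-8.

invalid (encodes a surrogate (U+D800–U+DFFF))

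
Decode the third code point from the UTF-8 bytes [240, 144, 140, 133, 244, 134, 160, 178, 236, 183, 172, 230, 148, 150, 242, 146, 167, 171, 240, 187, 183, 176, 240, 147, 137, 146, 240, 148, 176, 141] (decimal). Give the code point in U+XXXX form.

Offset 0: leading byte 0xF0 = 11110000 → 4-byte char #1 = F0 90 8C 85.
Offset 4: leading byte 0xF4 = 11110100 → 4-byte char #2 = F4 86 A0 B2.
Offset 8: leading byte 0xEC = 11101100 → 3-byte char #3 = EC B7 AC.
Leading byte 0xEC = 11101100 matches 1110xxxx → 3-byte sequence.
Byte 1: 0xEC = 11101100, payload 1100 (4 bits).
Byte 2: 0xB7 = 10110111 (10xxxxxx ✓), payload 110111.
Byte 3: 0xAC = 10101100 (10xxxxxx ✓), payload 101100.
Concatenate: 1100110111101100 = 0xCDEC (16 bits → U+CDEC).

U+CDEC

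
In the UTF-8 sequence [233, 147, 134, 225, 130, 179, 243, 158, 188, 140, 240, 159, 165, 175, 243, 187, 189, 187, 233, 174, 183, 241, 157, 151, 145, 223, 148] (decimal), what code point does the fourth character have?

U+1F96F

Offset 0: leading byte 0xE9 = 11101001 → 3-byte char #1 = E9 93 86.
Offset 3: leading byte 0xE1 = 11100001 → 3-byte char #2 = E1 82 B3.
Offset 6: leading byte 0xF3 = 11110011 → 4-byte char #3 = F3 9E BC 8C.
Offset 10: leading byte 0xF0 = 11110000 → 4-byte char #4 = F0 9F A5 AF.
Leading byte 0xF0 = 11110000 matches 11110xxx → 4-byte sequence.
Byte 1: 0xF0 = 11110000, payload 000 (3 bits).
Byte 2: 0x9F = 10011111 (10xxxxxx ✓), payload 011111.
Byte 3: 0xA5 = 10100101 (10xxxxxx ✓), payload 100101.
Byte 4: 0xAF = 10101111 (10xxxxxx ✓), payload 101111.
Concatenate: 000011111100101101111 = 0x1F96F (21 bits → U+1F96F).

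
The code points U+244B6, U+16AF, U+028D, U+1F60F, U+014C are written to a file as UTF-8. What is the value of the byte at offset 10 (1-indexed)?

0xF0

1-indexed offset 10 is 0-indexed offset 9.
U+244B6 → 4-byte form F0 A4 92 B6 at offsets 0–3.
U+16AF → 3-byte form E1 9A AF at offsets 4–6.
U+028D → 2-byte form CA 8D at offsets 7–8.
U+1F60F → 4-byte form F0 9F 98 8F at offsets 9–12.
Offset 9 falls in char 4's range; it's byte 1 of F0 9F 98 8F = 0xF0.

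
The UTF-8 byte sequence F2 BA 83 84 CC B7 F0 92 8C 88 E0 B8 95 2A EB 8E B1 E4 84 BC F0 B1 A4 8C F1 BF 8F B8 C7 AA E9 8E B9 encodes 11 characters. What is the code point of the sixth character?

Offset 0: leading byte 0xF2 = 11110010 → 4-byte char #1 = F2 BA 83 84.
Offset 4: leading byte 0xCC = 11001100 → 2-byte char #2 = CC B7.
Offset 6: leading byte 0xF0 = 11110000 → 4-byte char #3 = F0 92 8C 88.
Offset 10: leading byte 0xE0 = 11100000 → 3-byte char #4 = E0 B8 95.
Offset 13: leading byte 0x2A = 00101010 → 1-byte char #5 = 2A.
Offset 14: leading byte 0xEB = 11101011 → 3-byte char #6 = EB 8E B1.
Leading byte 0xEB = 11101011 matches 1110xxxx → 3-byte sequence.
Byte 1: 0xEB = 11101011, payload 1011 (4 bits).
Byte 2: 0x8E = 10001110 (10xxxxxx ✓), payload 001110.
Byte 3: 0xB1 = 10110001 (10xxxxxx ✓), payload 110001.
Concatenate: 1011001110110001 = 0xB3B1 (16 bits → U+B3B1).

U+B3B1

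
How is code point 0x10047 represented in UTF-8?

U+10047 = 0x10047 = 65607 decimal. In range U+10000–U+10FFFF → 4-byte form: 11110xxx 10xxxxxx 10xxxxxx 10xxxxxx.
Binary (21 bits): 000010000000001000111.
Split 3+6+6+6: 000 | 010000 | 000001 | 000111.
Byte 1: 11110000 = 0xF0.
Byte 2: 10010000 = 0x90.
Byte 3: 10000001 = 0x81.
Byte 4: 10000111 = 0x87.

F0 90 81 87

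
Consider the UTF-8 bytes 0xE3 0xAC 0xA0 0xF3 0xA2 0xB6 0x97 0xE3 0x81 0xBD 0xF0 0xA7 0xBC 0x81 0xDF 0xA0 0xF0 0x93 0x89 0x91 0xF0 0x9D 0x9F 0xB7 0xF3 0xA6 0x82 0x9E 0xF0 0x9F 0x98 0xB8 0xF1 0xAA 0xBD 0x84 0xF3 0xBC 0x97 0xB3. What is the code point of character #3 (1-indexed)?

Offset 0: leading byte 0xE3 = 11100011 → 3-byte char #1 = E3 AC A0.
Offset 3: leading byte 0xF3 = 11110011 → 4-byte char #2 = F3 A2 B6 97.
Offset 7: leading byte 0xE3 = 11100011 → 3-byte char #3 = E3 81 BD.
Leading byte 0xE3 = 11100011 matches 1110xxxx → 3-byte sequence.
Byte 1: 0xE3 = 11100011, payload 0011 (4 bits).
Byte 2: 0x81 = 10000001 (10xxxxxx ✓), payload 000001.
Byte 3: 0xBD = 10111101 (10xxxxxx ✓), payload 111101.
Concatenate: 0011000001111101 = 0x307D (16 bits → U+307D).

U+307D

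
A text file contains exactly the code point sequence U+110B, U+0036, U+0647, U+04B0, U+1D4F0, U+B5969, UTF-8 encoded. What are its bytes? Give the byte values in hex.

U+110B: 3-byte form → E1 84 8B.
U+0036: 1-byte form → 36.
U+0647: 2-byte form → D9 87.
U+04B0: 2-byte form → D2 B0.
U+1D4F0: 4-byte form → F0 9D 93 B0.
U+B5969: 4-byte form → F2 B5 A5 A9.
Concatenated (16 bytes): E1 84 8B 36 D9 87 D2 B0 F0 9D 93 B0 F2 B5 A5 A9.

E1 84 8B 36 D9 87 D2 B0 F0 9D 93 B0 F2 B5 A5 A9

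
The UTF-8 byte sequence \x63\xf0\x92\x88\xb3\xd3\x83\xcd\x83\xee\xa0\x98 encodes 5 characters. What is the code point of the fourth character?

Offset 0: leading byte 0x63 = 01100011 → 1-byte char #1 = 63.
Offset 1: leading byte 0xF0 = 11110000 → 4-byte char #2 = F0 92 88 B3.
Offset 5: leading byte 0xD3 = 11010011 → 2-byte char #3 = D3 83.
Offset 7: leading byte 0xCD = 11001101 → 2-byte char #4 = CD 83.
Leading byte 0xCD = 11001101 matches 110xxxxx → 2-byte sequence.
Byte 1: 0xCD = 11001101, payload 01101 (5 bits).
Byte 2: 0x83 = 10000011 (10xxxxxx ✓), payload 000011.
Concatenate: 01101000011 = 0x343 (11 bits → U+0343).

U+0343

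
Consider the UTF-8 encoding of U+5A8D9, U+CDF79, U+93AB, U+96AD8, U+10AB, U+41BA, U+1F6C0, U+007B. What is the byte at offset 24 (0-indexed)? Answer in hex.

U+5A8D9 → 4-byte form F1 9A A3 99 at offsets 0–3.
U+CDF79 → 4-byte form F3 8D BD B9 at offsets 4–7.
U+93AB → 3-byte form E9 8E AB at offsets 8–10.
U+96AD8 → 4-byte form F2 96 AB 98 at offsets 11–14.
U+10AB → 3-byte form E1 82 AB at offsets 15–17.
U+41BA → 3-byte form E4 86 BA at offsets 18–20.
U+1F6C0 → 4-byte form F0 9F 9B 80 at offsets 21–24.
Offset 24 falls in char 7's range; it's byte 4 of F0 9F 9B 80 = 0x80.

0x80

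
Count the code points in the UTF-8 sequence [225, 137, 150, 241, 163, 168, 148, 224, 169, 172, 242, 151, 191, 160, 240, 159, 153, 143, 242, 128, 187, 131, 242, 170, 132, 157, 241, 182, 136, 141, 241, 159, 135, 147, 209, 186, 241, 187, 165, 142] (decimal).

11

Byte at offset 0: 0xE1 = 11100001 → 3-byte char (#1). Advance 3.
Byte at offset 3: 0xF1 = 11110001 → 4-byte char (#2). Advance 4.
Byte at offset 7: 0xE0 = 11100000 → 3-byte char (#3). Advance 3.
Byte at offset 10: 0xF2 = 11110010 → 4-byte char (#4). Advance 4.
Byte at offset 14: 0xF0 = 11110000 → 4-byte char (#5). Advance 4.
Byte at offset 18: 0xF2 = 11110010 → 4-byte char (#6). Advance 4.
Byte at offset 22: 0xF2 = 11110010 → 4-byte char (#7). Advance 4.
Byte at offset 26: 0xF1 = 11110001 → 4-byte char (#8). Advance 4.
Byte at offset 30: 0xF1 = 11110001 → 4-byte char (#9). Advance 4.
Byte at offset 34: 0xD1 = 11010001 → 2-byte char (#10). Advance 2.
Byte at offset 36: 0xF1 = 11110001 → 4-byte char (#11). Advance 4.
Reached end at offset 40 after 11 code points.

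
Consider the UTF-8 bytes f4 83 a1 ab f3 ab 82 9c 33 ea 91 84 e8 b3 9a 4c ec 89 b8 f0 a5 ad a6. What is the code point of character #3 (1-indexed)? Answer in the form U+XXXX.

U+0033

Offset 0: leading byte 0xF4 = 11110100 → 4-byte char #1 = F4 83 A1 AB.
Offset 4: leading byte 0xF3 = 11110011 → 4-byte char #2 = F3 AB 82 9C.
Offset 8: leading byte 0x33 = 00110011 → 1-byte char #3 = 33.
Leading byte 0x33 = 00110011 matches 0xxxxxxx → 1-byte sequence.
Byte 1: 0x33 = 00110011, payload 0110011 (7 bits).
Concatenate: 0110011 = 0x33 (7 bits → U+0033).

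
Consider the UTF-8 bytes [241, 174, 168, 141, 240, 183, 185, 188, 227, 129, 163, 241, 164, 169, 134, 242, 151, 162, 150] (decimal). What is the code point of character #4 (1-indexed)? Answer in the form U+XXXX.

Offset 0: leading byte 0xF1 = 11110001 → 4-byte char #1 = F1 AE A8 8D.
Offset 4: leading byte 0xF0 = 11110000 → 4-byte char #2 = F0 B7 B9 BC.
Offset 8: leading byte 0xE3 = 11100011 → 3-byte char #3 = E3 81 A3.
Offset 11: leading byte 0xF1 = 11110001 → 4-byte char #4 = F1 A4 A9 86.
Leading byte 0xF1 = 11110001 matches 11110xxx → 4-byte sequence.
Byte 1: 0xF1 = 11110001, payload 001 (3 bits).
Byte 2: 0xA4 = 10100100 (10xxxxxx ✓), payload 100100.
Byte 3: 0xA9 = 10101001 (10xxxxxx ✓), payload 101001.
Byte 4: 0x86 = 10000110 (10xxxxxx ✓), payload 000110.
Concatenate: 001100100101001000110 = 0x64A46 (21 bits → U+64A46).

U+64A46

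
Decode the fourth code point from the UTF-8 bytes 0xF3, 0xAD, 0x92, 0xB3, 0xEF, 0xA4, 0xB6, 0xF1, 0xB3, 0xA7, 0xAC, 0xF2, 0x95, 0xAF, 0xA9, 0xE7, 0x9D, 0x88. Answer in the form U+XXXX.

U+95BE9

Offset 0: leading byte 0xF3 = 11110011 → 4-byte char #1 = F3 AD 92 B3.
Offset 4: leading byte 0xEF = 11101111 → 3-byte char #2 = EF A4 B6.
Offset 7: leading byte 0xF1 = 11110001 → 4-byte char #3 = F1 B3 A7 AC.
Offset 11: leading byte 0xF2 = 11110010 → 4-byte char #4 = F2 95 AF A9.
Leading byte 0xF2 = 11110010 matches 11110xxx → 4-byte sequence.
Byte 1: 0xF2 = 11110010, payload 010 (3 bits).
Byte 2: 0x95 = 10010101 (10xxxxxx ✓), payload 010101.
Byte 3: 0xAF = 10101111 (10xxxxxx ✓), payload 101111.
Byte 4: 0xA9 = 10101001 (10xxxxxx ✓), payload 101001.
Concatenate: 010010101101111101001 = 0x95BE9 (21 bits → U+95BE9).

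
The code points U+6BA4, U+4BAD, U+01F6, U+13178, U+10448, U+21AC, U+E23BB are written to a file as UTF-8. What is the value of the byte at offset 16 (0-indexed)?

0xE2

U+6BA4 → 3-byte form E6 AE A4 at offsets 0–2.
U+4BAD → 3-byte form E4 AE AD at offsets 3–5.
U+01F6 → 2-byte form C7 B6 at offsets 6–7.
U+13178 → 4-byte form F0 93 85 B8 at offsets 8–11.
U+10448 → 4-byte form F0 90 91 88 at offsets 12–15.
U+21AC → 3-byte form E2 86 AC at offsets 16–18.
Offset 16 falls in char 6's range; it's byte 1 of E2 86 AC = 0xE2.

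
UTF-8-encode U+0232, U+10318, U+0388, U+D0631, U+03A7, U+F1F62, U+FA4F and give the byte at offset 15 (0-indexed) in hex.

0xB1

U+0232 → 2-byte form C8 B2 at offsets 0–1.
U+10318 → 4-byte form F0 90 8C 98 at offsets 2–5.
U+0388 → 2-byte form CE 88 at offsets 6–7.
U+D0631 → 4-byte form F3 90 98 B1 at offsets 8–11.
U+03A7 → 2-byte form CE A7 at offsets 12–13.
U+F1F62 → 4-byte form F3 B1 BD A2 at offsets 14–17.
Offset 15 falls in char 6's range; it's byte 2 of F3 B1 BD A2 = 0xB1.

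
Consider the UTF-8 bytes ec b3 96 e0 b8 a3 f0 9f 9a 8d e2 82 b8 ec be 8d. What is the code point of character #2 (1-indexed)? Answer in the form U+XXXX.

U+0E23

Offset 0: leading byte 0xEC = 11101100 → 3-byte char #1 = EC B3 96.
Offset 3: leading byte 0xE0 = 11100000 → 3-byte char #2 = E0 B8 A3.
Leading byte 0xE0 = 11100000 matches 1110xxxx → 3-byte sequence.
Byte 1: 0xE0 = 11100000, payload 0000 (4 bits).
Byte 2: 0xB8 = 10111000 (10xxxxxx ✓), payload 111000.
Byte 3: 0xA3 = 10100011 (10xxxxxx ✓), payload 100011.
Concatenate: 0000111000100011 = 0xE23 (16 bits → U+0E23).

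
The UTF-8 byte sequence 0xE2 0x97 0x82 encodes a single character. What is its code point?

Leading byte 0xE2 = 11100010 matches 1110xxxx → 3-byte sequence.
Byte 1: 0xE2 = 11100010, payload 0010 (4 bits).
Byte 2: 0x97 = 10010111 (10xxxxxx ✓), payload 010111.
Byte 3: 0x82 = 10000010 (10xxxxxx ✓), payload 000010.
Concatenate: 0010010111000010 = 0x25C2 (16 bits → U+25C2).

U+25C2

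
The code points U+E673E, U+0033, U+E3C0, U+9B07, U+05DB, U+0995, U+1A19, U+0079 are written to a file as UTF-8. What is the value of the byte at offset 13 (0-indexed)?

0xE0

U+E673E → 4-byte form F3 A6 9C BE at offsets 0–3.
U+0033 → 1-byte form 33 at offsets 4–4.
U+E3C0 → 3-byte form EE 8F 80 at offsets 5–7.
U+9B07 → 3-byte form E9 AC 87 at offsets 8–10.
U+05DB → 2-byte form D7 9B at offsets 11–12.
U+0995 → 3-byte form E0 A6 95 at offsets 13–15.
Offset 13 falls in char 6's range; it's byte 1 of E0 A6 95 = 0xE0.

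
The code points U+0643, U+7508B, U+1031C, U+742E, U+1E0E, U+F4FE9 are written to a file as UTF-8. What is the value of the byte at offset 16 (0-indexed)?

0xF3

U+0643 → 2-byte form D9 83 at offsets 0–1.
U+7508B → 4-byte form F1 B5 82 8B at offsets 2–5.
U+1031C → 4-byte form F0 90 8C 9C at offsets 6–9.
U+742E → 3-byte form E7 90 AE at offsets 10–12.
U+1E0E → 3-byte form E1 B8 8E at offsets 13–15.
U+F4FE9 → 4-byte form F3 B4 BF A9 at offsets 16–19.
Offset 16 falls in char 6's range; it's byte 1 of F3 B4 BF A9 = 0xF3.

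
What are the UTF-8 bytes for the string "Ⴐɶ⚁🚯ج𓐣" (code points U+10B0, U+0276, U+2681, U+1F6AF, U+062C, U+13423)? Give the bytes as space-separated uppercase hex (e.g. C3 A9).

U+10B0: 3-byte form → E1 82 B0.
U+0276: 2-byte form → C9 B6.
U+2681: 3-byte form → E2 9A 81.
U+1F6AF: 4-byte form → F0 9F 9A AF.
U+062C: 2-byte form → D8 AC.
U+13423: 4-byte form → F0 93 90 A3.
Concatenated (18 bytes): E1 82 B0 C9 B6 E2 9A 81 F0 9F 9A AF D8 AC F0 93 90 A3.

E1 82 B0 C9 B6 E2 9A 81 F0 9F 9A AF D8 AC F0 93 90 A3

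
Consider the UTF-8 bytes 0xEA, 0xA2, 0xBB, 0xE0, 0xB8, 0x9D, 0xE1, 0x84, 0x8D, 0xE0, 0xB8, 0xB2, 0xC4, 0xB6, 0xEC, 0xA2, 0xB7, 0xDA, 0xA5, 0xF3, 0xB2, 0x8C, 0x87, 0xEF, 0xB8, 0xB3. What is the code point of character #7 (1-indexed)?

U+06A5

Offset 0: leading byte 0xEA = 11101010 → 3-byte char #1 = EA A2 BB.
Offset 3: leading byte 0xE0 = 11100000 → 3-byte char #2 = E0 B8 9D.
Offset 6: leading byte 0xE1 = 11100001 → 3-byte char #3 = E1 84 8D.
Offset 9: leading byte 0xE0 = 11100000 → 3-byte char #4 = E0 B8 B2.
Offset 12: leading byte 0xC4 = 11000100 → 2-byte char #5 = C4 B6.
Offset 14: leading byte 0xEC = 11101100 → 3-byte char #6 = EC A2 B7.
Offset 17: leading byte 0xDA = 11011010 → 2-byte char #7 = DA A5.
Leading byte 0xDA = 11011010 matches 110xxxxx → 2-byte sequence.
Byte 1: 0xDA = 11011010, payload 11010 (5 bits).
Byte 2: 0xA5 = 10100101 (10xxxxxx ✓), payload 100101.
Concatenate: 11010100101 = 0x6A5 (11 bits → U+06A5).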